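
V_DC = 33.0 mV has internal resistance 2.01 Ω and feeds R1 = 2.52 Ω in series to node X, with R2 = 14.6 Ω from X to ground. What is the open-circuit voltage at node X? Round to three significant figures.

V_th ≈ 25.2 mV

R1' = 2.01 + 2.52 = 4.530 Ω (source resistance + R1).
Open-circuit (no load on X): V_th = V_DC · R2/(R1' + R2) = 33.0 × 14.6/(4.530 + 14.6) = 25.19 mV.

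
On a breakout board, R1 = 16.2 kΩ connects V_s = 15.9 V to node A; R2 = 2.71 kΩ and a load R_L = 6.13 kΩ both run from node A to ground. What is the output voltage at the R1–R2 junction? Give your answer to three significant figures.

The load sits in parallel with R2, giving an effective lower resistance R2' = R2·R_L/(R2+R_L) = 1.879 kΩ.
Then V_out = V_s · R2'/(R1 + R2') = 15.9 × 1.879/18.08 = 1.653 V.

V_out ≈ 1.65 V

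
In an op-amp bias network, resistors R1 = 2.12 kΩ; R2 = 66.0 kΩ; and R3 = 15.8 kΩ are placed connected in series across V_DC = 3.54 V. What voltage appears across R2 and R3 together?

Total series resistance ΣR = 2.12 + 66.0 + 15.8 = 83.92 kΩ.
R_{R2..R3} = 66.0 + 15.8 = 81.80 kΩ.
Voltage divider: V = V_DC · (81.80 / 83.92) = 3.54 × 0.9747 = 3.451 V.

V ≈ 3.45 V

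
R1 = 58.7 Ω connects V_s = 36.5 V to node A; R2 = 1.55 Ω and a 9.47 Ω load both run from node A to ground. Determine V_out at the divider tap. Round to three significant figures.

R2 ‖ R_L = (1.55 × 9.47)/(1.55 + 9.47) = 1.332 Ω.
Then V_out = V_s · R2'/(R1 + R2') = 36.5 × 1.332/60.03 = 0.8099 V.

V_out ≈ 0.810 V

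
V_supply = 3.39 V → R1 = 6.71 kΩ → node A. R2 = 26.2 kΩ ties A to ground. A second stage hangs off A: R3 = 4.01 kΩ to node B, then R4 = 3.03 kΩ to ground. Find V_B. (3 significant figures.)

V_B ≈ 0.660 V

Node A sees R2 in parallel with the series input of stage 2, R3 + R4 = 7.040 kΩ.
R2 ‖ (R3+R4) = 5.549 kΩ.
V_A = 3.39 × 5.549/(6.71 + 5.549) = 1.534 V.
Stage 2 is unloaded, so V_B = V_A · R4/(R3+R4) = 1.534 × 3.03/7.040 = 0.6604 V.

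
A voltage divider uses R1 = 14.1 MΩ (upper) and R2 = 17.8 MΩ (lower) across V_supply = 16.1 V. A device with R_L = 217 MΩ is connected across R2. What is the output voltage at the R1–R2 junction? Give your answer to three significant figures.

V_out ≈ 8.67 V

First combine the lower leg with the load: R2 ‖ R_L = 16.45 MΩ.
Then V_out = V_supply · R2'/(R1 + R2') = 16.1 × 16.45/30.55 = 8.669 V.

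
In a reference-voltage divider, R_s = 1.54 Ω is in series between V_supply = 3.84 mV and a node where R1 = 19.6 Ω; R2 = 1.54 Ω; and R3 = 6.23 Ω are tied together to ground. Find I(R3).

Equivalent of the parallel group: R_p = 1.162 Ω.
V_A = 3.84 × 1.162/2.702 = 1.651 mV.
I(R3) = V_A / R3 = 1.651/6.23 = 0.2650 mA.

I ≈ 0.265 mA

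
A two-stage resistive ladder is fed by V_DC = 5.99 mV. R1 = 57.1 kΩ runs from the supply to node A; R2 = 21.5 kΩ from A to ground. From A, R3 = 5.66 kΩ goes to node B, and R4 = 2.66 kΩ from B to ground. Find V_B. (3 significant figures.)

Node A sees R2 in parallel with the series input of stage 2, R3 + R4 = 8.320 kΩ.
R2 ‖ (R3+R4) = 5.999 kΩ.
First divider: V_A = V_DC · 5.999/(57.1 + 5.999) = 0.5695 mV.
Then the unloaded second divider: V_B = V_A × R4/(R3+R4) = 0.5695 × 0.3197 = 0.1821 mV.

V_B ≈ 0.182 mV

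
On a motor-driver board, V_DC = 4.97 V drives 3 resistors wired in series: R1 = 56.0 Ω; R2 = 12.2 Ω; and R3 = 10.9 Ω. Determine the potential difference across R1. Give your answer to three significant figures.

V ≈ 3.52 V

Total series resistance ΣR = 56.0 + 12.2 + 10.9 = 79.10 Ω.
Voltage divider: V = V_DC · (56.00 / 79.10) = 4.97 × 0.7080 = 3.519 V.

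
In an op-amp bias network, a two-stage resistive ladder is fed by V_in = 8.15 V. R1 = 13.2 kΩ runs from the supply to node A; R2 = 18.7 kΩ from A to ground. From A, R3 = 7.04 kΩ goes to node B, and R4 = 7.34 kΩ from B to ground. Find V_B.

Looking into the second stage from A: R3 + R4 = 14.38 kΩ appears in parallel with R2.
Effective lower resistance at A: R2 ‖ 14.38 = 8.129 kΩ.
First divider: V_A = V_in · 8.129/(13.2 + 8.129) = 3.106 V.
Stage 2 is unloaded, so V_B = V_A · R4/(R3+R4) = 3.106 × 7.34/14.38 = 1.585 V.

V_B ≈ 1.59 V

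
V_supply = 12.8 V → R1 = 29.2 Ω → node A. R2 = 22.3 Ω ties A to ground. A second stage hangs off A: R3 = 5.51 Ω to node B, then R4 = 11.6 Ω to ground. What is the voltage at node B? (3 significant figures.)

V_B ≈ 2.16 V

The second stage (R3 + R4 = 17.11 Ω) loads node A in parallel with R2.
Effective lower resistance at A: R2 ‖ 17.11 = 9.682 Ω.
V_A = 12.8 × 9.682/(29.2 + 9.682) = 3.187 V.
Stage 2 is unloaded, so V_B = V_A · R4/(R3+R4) = 3.187 × 11.6/17.11 = 2.161 V.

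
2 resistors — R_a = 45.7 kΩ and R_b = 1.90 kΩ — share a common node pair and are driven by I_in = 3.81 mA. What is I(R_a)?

With just two branches, the current splits inversely with resistance.
I(R_a) = 3.81 × 1.90/(45.7 + 1.90) = 3.81 × 0.03992 = 0.1521 mA.

I ≈ 0.152 mA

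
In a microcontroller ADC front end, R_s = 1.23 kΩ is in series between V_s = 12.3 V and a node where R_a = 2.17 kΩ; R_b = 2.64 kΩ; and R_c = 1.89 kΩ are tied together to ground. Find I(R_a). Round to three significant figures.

Combine the parallel branches: R_p = (1/2.17 + 1/2.64 + 1/1.89)⁻¹ = 0.7306 kΩ.
V_A = 12.3 × 0.7306/1.961 = 4.584 V.
Branch current I = V_A/R_a = 4.584/2.17 = 2.112 mA.

I ≈ 2.11 mA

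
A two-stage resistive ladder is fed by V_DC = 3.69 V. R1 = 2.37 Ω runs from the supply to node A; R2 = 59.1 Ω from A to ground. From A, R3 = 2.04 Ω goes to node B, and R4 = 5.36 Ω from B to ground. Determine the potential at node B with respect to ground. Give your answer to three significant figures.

The second stage (R3 + R4 = 7.400 Ω) loads node A in parallel with R2.
R2 ‖ (R3+R4) = 6.577 Ω.
First divider: V_A = V_DC · 6.577/(2.37 + 6.577) = 2.712 V.
Stage 2 is unloaded, so V_B = V_A · R4/(R3+R4) = 2.712 × 5.36/7.400 = 1.965 V.

V_B ≈ 1.96 V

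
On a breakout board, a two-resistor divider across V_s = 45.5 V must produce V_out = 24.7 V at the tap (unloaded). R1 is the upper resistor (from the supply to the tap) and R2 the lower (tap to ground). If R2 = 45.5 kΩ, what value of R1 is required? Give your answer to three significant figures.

The divider ratio is R2/(R1+R2) = 24.7/45.5 = 0.5429.
R1 = R2·(1/k − 1) = 45.5 × 0.8421 = 38.32 kΩ.

R1 ≈ 38.3 kΩ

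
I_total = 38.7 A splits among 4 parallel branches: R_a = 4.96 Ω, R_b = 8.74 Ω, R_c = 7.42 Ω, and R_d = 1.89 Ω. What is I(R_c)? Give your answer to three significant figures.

I ≈ 5.32 A

ΣG = 1/4.96 + 1/8.74 + 1/7.42 + 1/1.89 = 0.9799.
Current divider: I(R_c) = I_total · G_k/ΣG = 38.7 × (0.1348/0.9799) = 38.7 × 0.1375 = 5.323 A.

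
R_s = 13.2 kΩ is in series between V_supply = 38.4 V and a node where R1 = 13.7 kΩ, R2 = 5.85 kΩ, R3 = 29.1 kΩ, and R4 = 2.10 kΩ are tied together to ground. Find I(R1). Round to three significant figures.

I ≈ 0.256 mA

Parallel bank: R_p = 1/(1/13.7 + 1/5.85 + 1/29.1 + 1/2.10) = 1.325 kΩ.
Node voltage V_A = V_supply · R_p/(R_s + R_p) = 38.4 × 0.09125 = 3.504 V.
Branch current I = V_A/R1 = 3.504/13.7 = 0.2558 mA.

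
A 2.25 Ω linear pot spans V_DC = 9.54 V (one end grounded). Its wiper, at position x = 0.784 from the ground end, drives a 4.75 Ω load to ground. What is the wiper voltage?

V_out ≈ 6.92 V

Split the track: R_lower = x·R_p = 1.764 Ω, R_upper = (1−x)·R_p = 0.4860 Ω.
(x·R_p) ‖ R_L = 1.286 Ω.
V_out = 9.54 × 1.286/(0.4860 + 1.286) = 6.924 V.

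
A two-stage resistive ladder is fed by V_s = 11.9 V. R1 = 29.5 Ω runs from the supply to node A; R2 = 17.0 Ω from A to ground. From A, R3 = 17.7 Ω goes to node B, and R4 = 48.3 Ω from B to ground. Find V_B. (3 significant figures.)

V_B ≈ 2.74 V

Node A sees R2 in parallel with the series input of stage 2, R3 + R4 = 66.00 Ω.
Effective lower resistance at A: R2 ‖ 66.00 = 13.52 Ω.
So V_A = 11.9 × 0.3142 = 3.739 V.
Then the unloaded second divider: V_B = V_A × R4/(R3+R4) = 3.739 × 0.7318 = 2.737 V.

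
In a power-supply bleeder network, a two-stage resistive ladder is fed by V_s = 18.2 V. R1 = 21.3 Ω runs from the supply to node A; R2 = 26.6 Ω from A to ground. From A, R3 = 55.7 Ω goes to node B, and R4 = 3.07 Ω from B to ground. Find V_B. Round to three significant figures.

V_B ≈ 0.440 V

Looking into the second stage from A: R3 + R4 = 58.77 Ω appears in parallel with R2.
Effective lower resistance at A: R2 ‖ 58.77 = 18.31 Ω.
V_A = 18.2 × 18.31/(21.3 + 18.31) = 8.414 V.
Stage 2 is unloaded, so V_B = V_A · R4/(R3+R4) = 8.414 × 3.07/58.77 = 0.4395 V.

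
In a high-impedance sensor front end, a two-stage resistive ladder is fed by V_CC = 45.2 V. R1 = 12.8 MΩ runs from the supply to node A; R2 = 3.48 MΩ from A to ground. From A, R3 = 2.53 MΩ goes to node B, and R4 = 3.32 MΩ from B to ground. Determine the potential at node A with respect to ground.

V_A ≈ 6.58 V

The second stage (R3 + R4 = 5.850 MΩ) loads node A in parallel with R2.
R2 ‖ (R3+R4) = 2.182 MΩ.
So V_A = 45.2 × 0.1456 = 6.583 V.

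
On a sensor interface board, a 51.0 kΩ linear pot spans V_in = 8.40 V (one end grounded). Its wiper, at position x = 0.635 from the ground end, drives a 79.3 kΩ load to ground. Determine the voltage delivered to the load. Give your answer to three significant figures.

V_out ≈ 4.64 V

Split the track: R_lower = x·R_p = 32.38 kΩ, R_upper = (1−x)·R_p = 18.61 kΩ.
R_L loads the lower segment: effective lower R = 22.99 kΩ.
Loaded-divider output: V_out = 8.40 × 0.5526 = 4.642 V.
(Unloaded: V_out = x·V_in = 5.33 V.)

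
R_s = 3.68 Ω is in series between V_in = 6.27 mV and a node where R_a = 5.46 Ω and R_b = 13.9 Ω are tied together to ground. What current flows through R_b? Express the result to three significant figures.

Equivalent of the parallel group: R_p = 3.920 Ω.
V_A = 6.27 × 3.920/7.600 = 3.234 mV.
I(R_b) = V_A / R_b = 3.234/13.9 = 0.2327 mA.

I ≈ 0.233 mA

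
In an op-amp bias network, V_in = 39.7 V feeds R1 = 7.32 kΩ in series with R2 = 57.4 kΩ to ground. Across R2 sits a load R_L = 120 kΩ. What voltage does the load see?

V_out ≈ 33.4 V

R2 ‖ R_L = (57.4 × 120)/(57.4 + 120) = 38.83 kΩ.
Now apply the divider: V_out = 39.7 × 0.8414 = 33.40 V.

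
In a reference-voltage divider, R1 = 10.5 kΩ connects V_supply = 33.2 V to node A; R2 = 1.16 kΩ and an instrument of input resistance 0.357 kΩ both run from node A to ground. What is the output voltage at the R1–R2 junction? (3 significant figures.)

V_out ≈ 0.841 V

The load sits in parallel with R2, giving an effective lower resistance R2' = R2·R_L/(R2+R_L) = 0.2730 kΩ.
Voltage divider with the loaded lower leg: V_out = 33.2 × 0.2730/(10.5 + 0.2730) = 33.2 × 0.02534 = 0.8413 V.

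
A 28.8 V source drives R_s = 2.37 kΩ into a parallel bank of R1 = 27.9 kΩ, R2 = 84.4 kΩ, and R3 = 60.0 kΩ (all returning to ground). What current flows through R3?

Parallel bank: R_p = 1/(1/27.9 + 1/84.4 + 1/60.0) = 15.54 kΩ.
V_A = 28.8 × 15.54/17.91 = 24.99 V.
Branch current I = V_A/R3 = 24.99/60.0 = 0.4165 mA.

I ≈ 0.416 mA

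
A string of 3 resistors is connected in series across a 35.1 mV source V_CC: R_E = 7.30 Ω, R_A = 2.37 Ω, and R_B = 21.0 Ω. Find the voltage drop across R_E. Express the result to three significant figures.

Total series resistance ΣR = 7.30 + 2.37 + 21.0 = 30.67 Ω.
By the voltage-divider rule, V = 35.1 × 7.300/30.67 = 8.354 mV.

V ≈ 8.35 mV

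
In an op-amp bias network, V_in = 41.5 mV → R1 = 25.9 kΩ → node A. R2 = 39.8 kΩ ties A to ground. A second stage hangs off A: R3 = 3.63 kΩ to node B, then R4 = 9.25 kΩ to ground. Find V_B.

Node A sees R2 in parallel with the series input of stage 2, R3 + R4 = 12.88 kΩ.
Effective lower resistance at A: R2 ‖ 12.88 = 9.731 kΩ.
V_A = 41.5 × 9.731/(25.9 + 9.731) = 11.33 mV.
V_B = V_A × 0.7182 = 8.140 mV.

V_B ≈ 8.14 mV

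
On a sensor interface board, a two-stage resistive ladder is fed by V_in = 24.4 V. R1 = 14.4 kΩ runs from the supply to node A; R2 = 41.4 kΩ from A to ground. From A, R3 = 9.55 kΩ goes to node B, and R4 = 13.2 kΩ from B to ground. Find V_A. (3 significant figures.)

V_A ≈ 12.3 V

The second stage (R3 + R4 = 22.75 kΩ) loads node A in parallel with R2.
R2 ‖ (R3+R4) = 14.68 kΩ.
First divider: V_A = V_in · 14.68/(14.4 + 14.68) = 12.32 V.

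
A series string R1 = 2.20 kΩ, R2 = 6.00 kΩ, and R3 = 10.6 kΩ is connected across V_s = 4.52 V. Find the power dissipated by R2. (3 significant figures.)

P ≈ 0.347 mW

Series current I = V_s/ΣR = 4.52/18.80 = 0.2404 mA.
P = I²R = 0.05780 × 6.00 = 0.3468 mW.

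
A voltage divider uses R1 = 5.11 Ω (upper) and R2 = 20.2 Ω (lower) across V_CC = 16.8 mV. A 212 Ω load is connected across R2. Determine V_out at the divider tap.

First combine the lower leg with the load: R2 ‖ R_L = 18.44 Ω.
Voltage divider with the loaded lower leg: V_out = 16.8 × 18.44/(5.11 + 18.44) = 16.8 × 0.7830 = 13.16 mV.
(Unloaded it would be 13.4 mV; the load pulls it down.)

V_out ≈ 13.2 mV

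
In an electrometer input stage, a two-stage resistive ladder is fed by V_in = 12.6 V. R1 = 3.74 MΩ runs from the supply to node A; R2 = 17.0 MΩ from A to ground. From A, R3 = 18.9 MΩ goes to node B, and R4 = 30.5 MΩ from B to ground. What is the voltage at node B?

V_B ≈ 6.00 V

Node A sees R2 in parallel with the series input of stage 2, R3 + R4 = 49.40 MΩ.
R2 ‖ (R3+R4) = 12.65 MΩ.
V_A = 12.6 × 12.65/(3.74 + 12.65) = 9.724 V.
V_B = V_A × 0.6174 = 6.004 V.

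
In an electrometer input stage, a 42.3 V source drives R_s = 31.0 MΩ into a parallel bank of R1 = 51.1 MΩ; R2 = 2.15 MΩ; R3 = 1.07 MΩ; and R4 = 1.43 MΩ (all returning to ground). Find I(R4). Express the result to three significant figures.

I ≈ 0.444 µA

Equivalent of the parallel group: R_p = 0.4720 MΩ.
Node voltage V_A = V_DC · R_p/(R_s + R_p) = 42.3 × 0.01500 = 0.6344 V.
I(R4) = V_A / R4 = 0.6344/1.43 = 0.4436 µA.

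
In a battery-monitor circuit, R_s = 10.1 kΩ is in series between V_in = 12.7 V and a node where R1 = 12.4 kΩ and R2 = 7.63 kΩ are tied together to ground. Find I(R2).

Combine the parallel branches: R_p = (1/12.4 + 1/7.63)⁻¹ = 4.724 kΩ.
V_A = 12.7 × 4.724/14.82 = 4.047 V.
I(R2) = V_A / R2 = 4.047/7.63 = 0.5304 mA.

I ≈ 0.530 mA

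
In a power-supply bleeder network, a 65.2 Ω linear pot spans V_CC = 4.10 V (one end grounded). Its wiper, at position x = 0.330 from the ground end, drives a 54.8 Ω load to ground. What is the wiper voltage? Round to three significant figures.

V_out ≈ 1.07 V

Lower segment x·R_p = 21.52 Ω; upper segment (1−x)·R_p = 43.68 Ω.
R_L loads the lower segment: effective lower R = 15.45 Ω.
Loaded-divider output: V_out = 4.10 × 0.2613 = 1.071 V.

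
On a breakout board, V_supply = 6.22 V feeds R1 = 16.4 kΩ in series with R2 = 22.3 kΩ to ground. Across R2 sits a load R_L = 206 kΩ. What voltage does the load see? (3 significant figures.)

First combine the lower leg with the load: R2 ‖ R_L = 20.12 kΩ.
Then V_out = V_supply · R2'/(R1 + R2') = 6.22 × 20.12/36.52 = 3.427 V.

V_out ≈ 3.43 V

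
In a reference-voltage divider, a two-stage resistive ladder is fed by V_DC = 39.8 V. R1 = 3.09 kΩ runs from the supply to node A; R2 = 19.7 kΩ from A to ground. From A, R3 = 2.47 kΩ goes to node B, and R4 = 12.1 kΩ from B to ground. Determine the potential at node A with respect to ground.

Node A sees R2 in parallel with the series input of stage 2, R3 + R4 = 14.57 kΩ.
R2 ‖ (R3+R4) = 8.376 kΩ.
So V_A = 39.8 × 0.7305 = 29.07 V.

V_A ≈ 29.1 V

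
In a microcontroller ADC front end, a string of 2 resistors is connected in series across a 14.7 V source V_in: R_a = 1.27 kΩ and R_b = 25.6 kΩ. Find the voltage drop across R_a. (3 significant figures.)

ΣR = 1.27 + 25.6 = 26.87 kΩ.
V = V_in · R/ΣR = 14.7 × 0.04726 = 0.6948 V.

V ≈ 0.695 V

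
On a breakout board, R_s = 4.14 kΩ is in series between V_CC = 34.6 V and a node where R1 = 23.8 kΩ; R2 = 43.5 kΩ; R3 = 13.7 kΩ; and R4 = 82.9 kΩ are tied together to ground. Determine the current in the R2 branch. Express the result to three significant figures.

Parallel bank: R_p = 1/(1/23.8 + 1/43.5 + 1/13.7 + 1/82.9) = 6.664 kΩ.
V_A by voltage divider: V_A = 34.6 × 6.664/(4.14 + 6.664) = 21.34 V.
Branch current I = V_A/R2 = 21.34/43.5 = 0.4906 mA.
(Check via current divider: I_total = 3.203 mA; share G_k/ΣG = 0.1532 → same result.)

I ≈ 0.491 mA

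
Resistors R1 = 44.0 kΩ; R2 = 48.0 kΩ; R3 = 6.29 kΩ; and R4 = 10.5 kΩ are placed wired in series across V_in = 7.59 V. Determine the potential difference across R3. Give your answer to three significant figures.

V ≈ 0.439 V

ΣR = 44.0 + 48.0 + 6.29 + 10.5 = 108.8 kΩ.
V = V_in · R/ΣR = 7.59 × 0.05782 = 0.4388 V.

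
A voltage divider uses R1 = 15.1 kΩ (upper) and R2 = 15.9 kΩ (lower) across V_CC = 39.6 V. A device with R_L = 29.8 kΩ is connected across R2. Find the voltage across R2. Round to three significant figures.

V_out ≈ 16.1 V

The load sits in parallel with R2, giving an effective lower resistance R2' = R2·R_L/(R2+R_L) = 10.37 kΩ.
Then V_out = V_CC · R2'/(R1 + R2') = 39.6 × 10.37/25.47 = 16.12 V.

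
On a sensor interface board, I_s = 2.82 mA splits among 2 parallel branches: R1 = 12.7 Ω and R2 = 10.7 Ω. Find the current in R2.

For two parallel branches, I_k = I_s · (other R)/(sum of R).
So I = 2.82 × 12.7/23.40 = 1.531 mA.

I ≈ 1.53 mA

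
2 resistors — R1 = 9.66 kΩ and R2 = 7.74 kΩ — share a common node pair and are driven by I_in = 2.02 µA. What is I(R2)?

I ≈ 1.12 µA

For two parallel branches, I_k = I_in · (other R)/(sum of R).
So I = 2.02 × 9.66/17.40 = 1.121 µA.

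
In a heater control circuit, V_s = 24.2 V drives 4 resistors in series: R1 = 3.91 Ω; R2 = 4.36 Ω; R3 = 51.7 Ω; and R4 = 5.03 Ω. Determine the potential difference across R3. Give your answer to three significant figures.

ΣR = 3.91 + 4.36 + 51.7 + 5.03 = 65.00 Ω.
By the voltage-divider rule, V = 24.2 × 51.70/65.00 = 19.25 V.

V ≈ 19.2 V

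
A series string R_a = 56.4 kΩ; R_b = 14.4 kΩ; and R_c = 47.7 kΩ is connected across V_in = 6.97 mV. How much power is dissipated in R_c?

The common current is I = 6.97/118.5 = 0.05882 µA.
V(R_c) = I·R = 2.806 mV; P = V·I = 2.806 × 0.05882 = 0.1650 nW.

P ≈ 0.165 nW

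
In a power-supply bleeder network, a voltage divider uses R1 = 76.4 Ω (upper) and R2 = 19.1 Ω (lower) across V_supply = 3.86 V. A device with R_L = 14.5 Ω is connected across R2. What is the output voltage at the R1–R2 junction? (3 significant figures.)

The load sits in parallel with R2, giving an effective lower resistance R2' = R2·R_L/(R2+R_L) = 8.243 Ω.
Now apply the divider: V_out = 3.86 × 0.09738 = 0.3759 V.

V_out ≈ 0.376 V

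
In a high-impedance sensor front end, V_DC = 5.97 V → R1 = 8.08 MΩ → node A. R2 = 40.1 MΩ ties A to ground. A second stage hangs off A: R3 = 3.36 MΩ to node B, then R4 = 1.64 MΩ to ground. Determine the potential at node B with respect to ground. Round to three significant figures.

Looking into the second stage from A: R3 + R4 = 5.000 MΩ appears in parallel with R2.
Effective lower resistance at A: R2 ‖ 5.000 = 4.446 MΩ.
First divider: V_A = V_DC · 4.446/(8.08 + 4.446) = 2.119 V.
Stage 2 is unloaded, so V_B = V_A · R4/(R3+R4) = 2.119 × 1.64/5.000 = 0.6950 V.

V_B ≈ 0.695 V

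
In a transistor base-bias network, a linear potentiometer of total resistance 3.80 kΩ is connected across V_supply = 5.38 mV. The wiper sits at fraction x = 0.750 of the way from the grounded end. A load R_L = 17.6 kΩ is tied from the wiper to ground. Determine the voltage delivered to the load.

Split the track: R_lower = x·R_p = 2.850 kΩ, R_upper = (1−x)·R_p = 0.9500 kΩ.
Lower segment in parallel with the load: 2.850 ‖ 17.6 = 2.453 kΩ.
Then V_out = V_supply · 2.453/(0.9500 + 2.453) = 3.878 mV.

V_out ≈ 3.88 mV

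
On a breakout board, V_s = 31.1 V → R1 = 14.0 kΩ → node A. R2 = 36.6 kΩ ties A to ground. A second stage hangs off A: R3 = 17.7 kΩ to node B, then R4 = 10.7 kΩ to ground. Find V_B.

Looking into the second stage from A: R3 + R4 = 28.40 kΩ appears in parallel with R2.
Effective lower resistance at A: R2 ‖ 28.40 = 15.99 kΩ.
First divider: V_A = V_s · 15.99/(14.0 + 15.99) = 16.58 V.
V_B = V_A × 0.3768 = 6.248 V.

V_B ≈ 6.25 V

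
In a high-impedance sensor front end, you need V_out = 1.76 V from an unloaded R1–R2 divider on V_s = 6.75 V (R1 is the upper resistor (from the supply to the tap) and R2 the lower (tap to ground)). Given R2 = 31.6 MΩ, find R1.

V_out/V_s = R2/(R1+R2) = 0.2607.
So R1 = R2 · (V_s/V_out − 1) = 31.6 × (6.75/1.76 − 1) = 31.6 × 2.835 = 89.59 MΩ.

R1 ≈ 89.6 MΩ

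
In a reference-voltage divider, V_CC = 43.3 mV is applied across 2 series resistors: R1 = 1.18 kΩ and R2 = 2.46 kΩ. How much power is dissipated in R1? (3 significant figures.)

Series current I = V_CC/ΣR = 43.3/3.640 = 11.90 µA.
P = I²R = 141.5 × 1.18 = 167.0 nW.

P ≈ 167 nW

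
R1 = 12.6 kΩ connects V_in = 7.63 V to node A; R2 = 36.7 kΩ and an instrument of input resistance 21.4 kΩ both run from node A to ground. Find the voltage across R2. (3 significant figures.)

V_out ≈ 3.95 V

R2 ‖ R_L = (36.7 × 21.4)/(36.7 + 21.4) = 13.52 kΩ.
Then V_out = V_in · R2'/(R1 + R2') = 7.63 × 13.52/26.12 = 3.949 V.
(Unloaded it would be 5.68 V; the load pulls it down.)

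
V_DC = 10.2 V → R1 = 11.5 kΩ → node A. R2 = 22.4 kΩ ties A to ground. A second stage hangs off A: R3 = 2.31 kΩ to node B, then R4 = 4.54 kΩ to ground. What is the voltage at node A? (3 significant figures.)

The second stage (R3 + R4 = 6.850 kΩ) loads node A in parallel with R2.
Effective lower resistance at A: R2 ‖ 6.850 = 5.246 kΩ.
So V_A = 10.2 × 0.3133 = 3.195 V.

V_A ≈ 3.20 V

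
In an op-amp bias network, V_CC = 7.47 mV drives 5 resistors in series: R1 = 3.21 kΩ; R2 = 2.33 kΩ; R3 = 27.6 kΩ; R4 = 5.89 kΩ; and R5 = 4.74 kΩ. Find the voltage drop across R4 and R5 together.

ΣR = 3.21 + 2.33 + 27.6 + 5.89 + 4.74 = 43.77 kΩ.
R_{R4..R5} = 5.89 + 4.74 = 10.63 kΩ.
Voltage divider: V = V_CC · (10.63 / 43.77) = 7.47 × 0.2429 = 1.814 mV.

V ≈ 1.81 mV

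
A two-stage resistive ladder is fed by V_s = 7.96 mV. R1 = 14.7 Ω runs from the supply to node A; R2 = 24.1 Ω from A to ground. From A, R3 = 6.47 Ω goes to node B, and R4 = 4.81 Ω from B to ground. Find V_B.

Node A sees R2 in parallel with the series input of stage 2, R3 + R4 = 11.28 Ω.
R2 ‖ (R3+R4) = 7.684 Ω.
So V_A = 7.96 × 0.3433 = 2.732 mV.
V_B = V_A × 0.4264 = 1.165 mV.

V_B ≈ 1.17 mV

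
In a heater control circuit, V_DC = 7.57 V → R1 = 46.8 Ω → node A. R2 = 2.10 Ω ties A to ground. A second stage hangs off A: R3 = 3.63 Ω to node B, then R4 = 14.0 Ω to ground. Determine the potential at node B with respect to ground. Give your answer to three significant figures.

V_B ≈ 0.232 V

Node A sees R2 in parallel with the series input of stage 2, R3 + R4 = 17.63 Ω.
R2 ‖ (R3+R4) = 1.876 Ω.
V_A = 7.57 × 1.876/(46.8 + 1.876) = 0.2918 V.
Then the unloaded second divider: V_B = V_A × R4/(R3+R4) = 0.2918 × 0.7941 = 0.2317 V.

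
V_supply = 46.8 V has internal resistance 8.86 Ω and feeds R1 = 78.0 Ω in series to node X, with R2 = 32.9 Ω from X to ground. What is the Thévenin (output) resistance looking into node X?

R_th ≈ 23.9 Ω

R1' = 8.86 + 78.0 = 86.86 Ω (source resistance + R1).
With V_supply suppressed (replaced by a short), R_th = R1' ‖ R2 = (86.86 × 32.9)/(86.86 + 32.9) = 23.86 Ω.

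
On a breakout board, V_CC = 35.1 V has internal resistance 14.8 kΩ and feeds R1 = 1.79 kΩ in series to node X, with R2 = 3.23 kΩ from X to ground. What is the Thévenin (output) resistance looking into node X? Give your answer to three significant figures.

R1' = 14.8 + 1.79 = 16.59 kΩ (source resistance + R1).
With V_CC suppressed (replaced by a short), R_th = R1' ‖ R2 = (16.59 × 3.23)/(16.59 + 3.23) = 2.704 kΩ.

R_th ≈ 2.70 kΩ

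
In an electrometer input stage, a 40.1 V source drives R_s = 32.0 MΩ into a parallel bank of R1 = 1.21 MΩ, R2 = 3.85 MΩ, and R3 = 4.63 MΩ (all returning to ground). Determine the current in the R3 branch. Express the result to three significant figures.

I ≈ 0.203 µA

Equivalent of the parallel group: R_p = 0.7679 MΩ.
V_A by voltage divider: V_A = 40.1 × 0.7679/(32.0 + 0.7679) = 0.9398 V.
Branch current I = V_A/R3 = 0.9398/4.63 = 0.2030 µA.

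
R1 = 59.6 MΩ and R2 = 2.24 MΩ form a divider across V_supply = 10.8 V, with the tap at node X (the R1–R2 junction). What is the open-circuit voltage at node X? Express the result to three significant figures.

V_th ≈ 0.391 V

Open-circuit (no load on X): V_th = V_supply · R2/(R1 + R2) = 10.8 × 2.24/(59.60 + 2.24) = 0.3912 V.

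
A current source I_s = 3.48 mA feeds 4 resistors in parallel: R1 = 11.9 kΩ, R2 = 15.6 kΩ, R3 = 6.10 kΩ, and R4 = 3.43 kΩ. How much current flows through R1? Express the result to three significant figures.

ΣG = 1/11.9 + 1/15.6 + 1/6.10 + 1/3.43 = 0.6036.
R1 takes the fraction G_k/ΣG = 0.08403/0.6036 = 0.1392, so I = 3.48 × 0.1392 = 0.4845 mA.

I ≈ 0.484 mA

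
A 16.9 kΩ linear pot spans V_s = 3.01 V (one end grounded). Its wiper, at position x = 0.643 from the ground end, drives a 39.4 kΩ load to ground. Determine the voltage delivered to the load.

V_out ≈ 1.76 V

The pot divides into 6.033 kΩ above the wiper and 10.87 kΩ below.
(x·R_p) ‖ R_L = 8.518 kΩ.
V_out = 3.01 × 8.518/(6.033 + 8.518) = 1.762 V.
(Unloaded: V_out = x·V_s = 1.94 V.)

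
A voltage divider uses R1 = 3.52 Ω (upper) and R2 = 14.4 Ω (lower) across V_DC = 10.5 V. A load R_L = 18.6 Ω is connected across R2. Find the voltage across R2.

The load sits in parallel with R2, giving an effective lower resistance R2' = R2·R_L/(R2+R_L) = 8.116 Ω.
Now apply the divider: V_out = 10.5 × 0.6975 = 7.324 V.

V_out ≈ 7.32 V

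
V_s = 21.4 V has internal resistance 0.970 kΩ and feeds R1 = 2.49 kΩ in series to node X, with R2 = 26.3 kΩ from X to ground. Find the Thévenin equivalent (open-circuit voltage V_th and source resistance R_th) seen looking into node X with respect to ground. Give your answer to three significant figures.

R1' = 0.970 + 2.49 = 3.460 kΩ (source resistance + R1).
Open-circuit (no load on X): V_th = V_s · R2/(R1' + R2) = 21.4 × 26.3/(3.460 + 26.3) = 18.91 V.
Zeroing V_s shorts the top of R1' to ground, so R_th = R1' ‖ R2 = 3.058 kΩ.

V_th ≈ 18.9 V, R_th ≈ 3.06 kΩ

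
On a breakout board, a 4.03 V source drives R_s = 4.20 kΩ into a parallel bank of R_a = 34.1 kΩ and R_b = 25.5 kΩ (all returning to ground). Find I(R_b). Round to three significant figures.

I ≈ 0.123 mA

Parallel bank: R_p = 1/(1/34.1 + 1/25.5) = 14.59 kΩ.
V_A = 4.03 × 14.59/18.79 = 3.129 V.
Branch current I = V_A/R_b = 3.129/25.5 = 0.1227 mA.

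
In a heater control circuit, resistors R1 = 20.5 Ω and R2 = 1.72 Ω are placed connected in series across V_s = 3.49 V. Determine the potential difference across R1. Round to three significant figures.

ΣR = 20.5 + 1.72 = 22.22 Ω.
Voltage divider: V = V_s · (20.50 / 22.22) = 3.49 × 0.9226 = 3.220 V.

V ≈ 3.22 V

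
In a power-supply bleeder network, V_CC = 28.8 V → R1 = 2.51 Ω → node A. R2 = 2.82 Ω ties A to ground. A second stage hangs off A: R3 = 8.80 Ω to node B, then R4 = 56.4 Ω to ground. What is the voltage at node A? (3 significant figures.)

The second stage (R3 + R4 = 65.20 Ω) loads node A in parallel with R2.
Effective lower resistance at A: R2 ‖ 65.20 = 2.703 Ω.
First divider: V_A = V_CC · 2.703/(2.51 + 2.703) = 14.93 V.

V_A ≈ 14.9 V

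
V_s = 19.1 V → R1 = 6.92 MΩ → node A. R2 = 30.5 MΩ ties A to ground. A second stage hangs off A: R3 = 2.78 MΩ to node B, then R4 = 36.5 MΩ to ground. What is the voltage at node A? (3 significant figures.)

Looking into the second stage from A: R3 + R4 = 39.28 MΩ appears in parallel with R2.
Effective lower resistance at A: R2 ‖ 39.28 = 17.17 MΩ.
V_A = 19.1 × 17.17/(6.92 + 17.17) = 13.61 V.

V_A ≈ 13.6 V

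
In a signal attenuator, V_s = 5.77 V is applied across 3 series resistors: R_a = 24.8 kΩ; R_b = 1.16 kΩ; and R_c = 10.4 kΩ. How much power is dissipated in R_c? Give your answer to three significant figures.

ΣR = 36.36 kΩ → I = 5.77/36.36 = 0.1587 mA.
P = I²R = 0.02518 × 10.4 = 0.2619 mW.

P ≈ 0.262 mW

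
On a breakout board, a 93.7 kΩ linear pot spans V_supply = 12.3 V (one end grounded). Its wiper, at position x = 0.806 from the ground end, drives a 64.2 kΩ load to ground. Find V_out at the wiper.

V_out ≈ 8.07 V

The pot divides into 18.18 kΩ above the wiper and 75.52 kΩ below.
Lower segment in parallel with the load: 75.52 ‖ 64.2 = 34.70 kΩ.
V_out = 12.3 × 34.70/(18.18 + 34.70) = 8.072 V.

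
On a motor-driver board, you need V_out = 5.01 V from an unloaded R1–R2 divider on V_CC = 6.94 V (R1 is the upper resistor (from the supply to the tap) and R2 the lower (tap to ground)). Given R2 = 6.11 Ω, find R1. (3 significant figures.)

The divider ratio is R2/(R1+R2) = 5.01/6.94 = 0.7219.
Rearranging, R1 = R2·(1−k)/k = 6.11 × 0.3852 = 2.354 Ω.

R1 ≈ 2.35 Ω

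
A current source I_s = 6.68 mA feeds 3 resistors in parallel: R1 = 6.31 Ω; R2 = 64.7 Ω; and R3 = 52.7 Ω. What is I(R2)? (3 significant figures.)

Conductances: ΣG = 1/6.31 + 1/64.7 + 1/52.7 = 0.1929 (1/Ω).
Current divider: I(R2) = I_s · G_k/ΣG = 6.68 × (0.01546/0.1929) = 6.68 × 0.08012 = 0.5352 mA.

I ≈ 0.535 mA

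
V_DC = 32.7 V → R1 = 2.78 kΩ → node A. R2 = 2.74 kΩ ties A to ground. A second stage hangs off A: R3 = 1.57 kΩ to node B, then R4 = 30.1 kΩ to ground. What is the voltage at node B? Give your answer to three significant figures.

Looking into the second stage from A: R3 + R4 = 31.67 kΩ appears in parallel with R2.
R2 ‖ (R3+R4) = 2.522 kΩ.
V_A = 32.7 × 2.522/(2.78 + 2.522) = 15.55 V.
Then the unloaded second divider: V_B = V_A × R4/(R3+R4) = 15.55 × 0.9504 = 14.78 V.

V_B ≈ 14.8 V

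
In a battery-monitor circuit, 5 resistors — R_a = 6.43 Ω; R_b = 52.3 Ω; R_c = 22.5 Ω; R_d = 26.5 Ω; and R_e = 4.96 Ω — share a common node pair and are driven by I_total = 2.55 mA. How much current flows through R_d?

I ≈ 0.210 mA

Conductances: ΣG = 1/6.43 + 1/52.3 + 1/22.5 + 1/26.5 + 1/4.96 = 0.4584 (1/Ω).
R_d takes the fraction G_k/ΣG = 0.03774/0.4584 = 0.08231, so I = 2.55 × 0.08231 = 0.2099 mA.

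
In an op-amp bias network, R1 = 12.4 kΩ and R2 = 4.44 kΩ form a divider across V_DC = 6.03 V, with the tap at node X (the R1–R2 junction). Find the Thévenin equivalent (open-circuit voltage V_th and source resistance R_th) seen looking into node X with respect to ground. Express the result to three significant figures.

V_th ≈ 1.59 V, R_th ≈ 3.27 kΩ

With X open, the divider is unloaded: V_th = 6.03 × 4.44/16.84 = 1.590 V.
Looking into X with the source shorted: R_th = R1·R2/(R1+R2) = 12.40 × 4.44/16.84 = 3.269 kΩ.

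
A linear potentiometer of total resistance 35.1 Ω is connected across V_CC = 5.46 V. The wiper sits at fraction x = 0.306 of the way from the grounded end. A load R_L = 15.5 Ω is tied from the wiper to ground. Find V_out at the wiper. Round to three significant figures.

V_out ≈ 1.13 V

The pot divides into 24.36 Ω above the wiper and 10.74 Ω below.
Lower segment in parallel with the load: 10.74 ‖ 15.5 = 6.344 Ω.
V_out = 5.46 × 6.344/(24.36 + 6.344) = 1.128 V.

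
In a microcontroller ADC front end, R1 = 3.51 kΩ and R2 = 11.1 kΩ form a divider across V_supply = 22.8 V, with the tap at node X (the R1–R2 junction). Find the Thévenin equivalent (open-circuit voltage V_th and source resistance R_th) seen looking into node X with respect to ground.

Open-circuit (no load on X): V_th = V_supply · R2/(R1 + R2) = 22.8 × 11.1/(3.510 + 11.1) = 17.32 V.
Zeroing V_supply shorts the top of R1 to ground, so R_th = R1 ‖ R2 = 2.667 kΩ.

V_th ≈ 17.3 V, R_th ≈ 2.67 kΩ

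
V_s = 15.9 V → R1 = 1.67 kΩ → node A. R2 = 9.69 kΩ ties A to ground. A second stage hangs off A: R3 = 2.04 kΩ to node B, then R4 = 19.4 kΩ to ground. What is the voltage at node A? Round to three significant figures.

V_A ≈ 12.7 V

Node A sees R2 in parallel with the series input of stage 2, R3 + R4 = 21.44 kΩ.
R2 ‖ (R3+R4) = 6.674 kΩ.
First divider: V_A = V_s · 6.674/(1.67 + 6.674) = 12.72 V.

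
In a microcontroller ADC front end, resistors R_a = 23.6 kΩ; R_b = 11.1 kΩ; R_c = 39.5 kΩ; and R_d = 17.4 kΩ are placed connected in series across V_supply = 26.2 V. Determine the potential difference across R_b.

V ≈ 3.17 V

ΣR = 23.6 + 11.1 + 39.5 + 17.4 = 91.60 kΩ.
V = V_supply · R/ΣR = 26.2 × 0.1212 = 3.175 V.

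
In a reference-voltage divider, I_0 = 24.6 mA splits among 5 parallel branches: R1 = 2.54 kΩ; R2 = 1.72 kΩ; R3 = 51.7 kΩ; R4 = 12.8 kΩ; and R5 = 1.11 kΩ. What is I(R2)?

Conductances: ΣG = 1/2.54 + 1/1.72 + 1/51.7 + 1/12.8 + 1/1.11 = 1.973 (1/kΩ).
By the current-divider rule, I = I_0 · G_k/ΣG = 24.6 × 0.2946 = 7.247 mA.

I ≈ 7.25 mA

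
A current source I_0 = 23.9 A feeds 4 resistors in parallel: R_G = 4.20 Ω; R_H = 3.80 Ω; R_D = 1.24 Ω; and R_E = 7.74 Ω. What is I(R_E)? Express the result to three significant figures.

I ≈ 2.15 A

ΣG = 1/4.20 + 1/3.80 + 1/1.24 + 1/7.74 = 1.437.
R_E takes the fraction G_k/ΣG = 0.1292/1.437 = 0.08991, so I = 23.9 × 0.08991 = 2.149 A.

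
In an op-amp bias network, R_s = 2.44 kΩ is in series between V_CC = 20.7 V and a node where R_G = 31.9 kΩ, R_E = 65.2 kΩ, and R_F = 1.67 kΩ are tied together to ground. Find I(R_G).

I ≈ 0.252 mA

Parallel bank: R_p = 1/(1/31.9 + 1/65.2 + 1/1.67) = 1.549 kΩ.
V_A = 20.7 × 1.549/3.989 = 8.039 V.
I(R_G) = V_A / R_G = 8.039/31.9 = 0.2520 mA.
(Equivalently: I_total = 5.189 mA, then current-divider fraction G_k/ΣG = 0.04856.)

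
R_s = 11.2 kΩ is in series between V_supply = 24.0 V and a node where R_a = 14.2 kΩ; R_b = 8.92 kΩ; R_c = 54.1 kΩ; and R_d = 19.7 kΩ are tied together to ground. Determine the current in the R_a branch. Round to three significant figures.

Parallel bank: R_p = 1/(1/14.2 + 1/8.92 + 1/54.1 + 1/19.7) = 3.972 kΩ.
Node voltage V_A = V_supply · R_p/(R_s + R_p) = 24.0 × 0.2618 = 6.283 V.
I(R_a) = V_A / R_a = 6.283/14.2 = 0.4425 mA.
(Check via current divider: I_total = 1.582 mA; share G_k/ΣG = 0.2797 → same result.)

I ≈ 0.442 mA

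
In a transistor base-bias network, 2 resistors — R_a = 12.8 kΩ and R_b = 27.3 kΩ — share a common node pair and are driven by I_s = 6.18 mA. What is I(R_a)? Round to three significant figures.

I ≈ 4.21 mA

With just two branches, the current splits inversely with resistance.
I(R_a) = 6.18 × 27.3/(12.8 + 27.3) = 6.18 × 0.6808 = 4.207 mA.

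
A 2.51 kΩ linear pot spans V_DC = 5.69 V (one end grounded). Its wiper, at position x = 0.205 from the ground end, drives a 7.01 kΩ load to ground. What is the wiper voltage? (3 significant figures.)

V_out ≈ 1.10 V

Lower segment x·R_p = 0.5145 kΩ; upper segment (1−x)·R_p = 1.995 kΩ.
R_L loads the lower segment: effective lower R = 0.4794 kΩ.
V_out = 5.69 × 0.4794/(1.995 + 0.4794) = 1.102 V.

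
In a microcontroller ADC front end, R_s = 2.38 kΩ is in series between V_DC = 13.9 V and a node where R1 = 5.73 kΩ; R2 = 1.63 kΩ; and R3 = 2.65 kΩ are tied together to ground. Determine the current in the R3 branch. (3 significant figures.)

Equivalent of the parallel group: R_p = 0.8581 kΩ.
V_A by voltage divider: V_A = 13.9 × 0.8581/(2.38 + 0.8581) = 3.683 V.
I(R3) = V_A / R3 = 3.683/2.65 = 1.390 mA.
(Check via current divider: I_total = 4.293 mA; share G_k/ΣG = 0.3238 → same result.)

I ≈ 1.39 mA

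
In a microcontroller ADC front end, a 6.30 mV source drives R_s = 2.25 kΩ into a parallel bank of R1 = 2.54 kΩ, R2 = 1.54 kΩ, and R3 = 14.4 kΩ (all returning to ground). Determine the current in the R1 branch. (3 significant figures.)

I ≈ 0.708 µA

Combine the parallel branches: R_p = (1/2.54 + 1/1.54 + 1/14.4)⁻¹ = 0.8989 kΩ.
V_A = 6.30 × 0.8989/3.149 = 1.798 mV.
Branch current I = V_A/R1 = 1.798/2.54 = 0.7080 µA.
(Check via current divider: I_total = 2.001 µA; share G_k/ΣG = 0.3539 → same result.)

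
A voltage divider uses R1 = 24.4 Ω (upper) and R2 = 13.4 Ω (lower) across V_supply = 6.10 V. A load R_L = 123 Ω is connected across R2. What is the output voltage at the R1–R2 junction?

R2 ‖ R_L = (13.4 × 123)/(13.4 + 123) = 12.08 Ω.
Then V_out = V_supply · R2'/(R1 + R2') = 6.10 × 12.08/36.48 = 2.020 V.

V_out ≈ 2.02 V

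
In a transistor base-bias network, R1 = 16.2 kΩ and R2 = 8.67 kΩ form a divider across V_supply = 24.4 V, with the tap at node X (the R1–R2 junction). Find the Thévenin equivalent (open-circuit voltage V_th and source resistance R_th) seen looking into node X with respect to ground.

V_th ≈ 8.51 V, R_th ≈ 5.65 kΩ

Open-circuit (no load on X): V_th = V_supply · R2/(R1 + R2) = 24.4 × 8.67/(16.20 + 8.67) = 8.506 V.
Zeroing V_supply shorts the top of R1 to ground, so R_th = R1 ‖ R2 = 5.648 kΩ.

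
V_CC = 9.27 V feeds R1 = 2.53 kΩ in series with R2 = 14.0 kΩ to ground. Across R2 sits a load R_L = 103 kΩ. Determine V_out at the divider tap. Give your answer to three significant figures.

V_out ≈ 7.69 V

R2 ‖ R_L = (14.0 × 103)/(14.0 + 103) = 12.32 kΩ.
Voltage divider with the loaded lower leg: V_out = 9.27 × 12.32/(2.53 + 12.32) = 9.27 × 0.8297 = 7.691 V.
(Unloaded it would be 7.85 V; the load pulls it down.)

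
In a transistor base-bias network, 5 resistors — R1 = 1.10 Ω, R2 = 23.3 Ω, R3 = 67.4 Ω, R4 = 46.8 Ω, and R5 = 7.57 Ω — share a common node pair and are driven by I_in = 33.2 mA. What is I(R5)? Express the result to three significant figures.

ΣG = 1/1.10 + 1/23.3 + 1/67.4 + 1/46.8 + 1/7.57 = 1.120.
By the current-divider rule, I = I_in · G_k/ΣG = 33.2 × 0.1179 = 3.915 mA.

I ≈ 3.91 mA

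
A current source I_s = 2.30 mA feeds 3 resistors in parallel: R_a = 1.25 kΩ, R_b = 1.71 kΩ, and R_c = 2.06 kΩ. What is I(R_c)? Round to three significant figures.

I ≈ 0.597 mA

Total conductance ΣG = 1/1.25 + 1/1.71 + 1/2.06 = 1.870 (units of 1/kΩ).
By the current-divider rule, I = I_s · G_k/ΣG = 2.30 × 0.2596 = 0.5970 mA.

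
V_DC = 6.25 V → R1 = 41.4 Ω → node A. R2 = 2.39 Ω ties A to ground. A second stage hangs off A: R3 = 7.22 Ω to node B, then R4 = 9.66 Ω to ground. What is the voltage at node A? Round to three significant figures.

Looking into the second stage from A: R3 + R4 = 16.88 Ω appears in parallel with R2.
Effective lower resistance at A: R2 ‖ 16.88 = 2.094 Ω.
V_A = 6.25 × 2.094/(41.4 + 2.094) = 0.3008 V.

V_A ≈ 0.301 V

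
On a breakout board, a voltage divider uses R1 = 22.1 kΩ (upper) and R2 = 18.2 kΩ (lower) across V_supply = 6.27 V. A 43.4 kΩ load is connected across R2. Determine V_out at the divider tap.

First combine the lower leg with the load: R2 ‖ R_L = 12.82 kΩ.
Voltage divider with the loaded lower leg: V_out = 6.27 × 12.82/(22.1 + 12.82) = 6.27 × 0.3672 = 2.302 V.

V_out ≈ 2.30 V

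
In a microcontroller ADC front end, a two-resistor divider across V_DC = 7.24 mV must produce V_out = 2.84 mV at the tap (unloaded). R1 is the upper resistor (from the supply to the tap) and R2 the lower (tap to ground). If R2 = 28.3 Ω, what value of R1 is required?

Required fraction k = V_out/V_DC = 0.3923.
So R1 = R2 · (V_DC/V_out − 1) = 28.3 × (7.24/2.84 − 1) = 28.3 × 1.549 = 43.85 Ω.

R1 ≈ 43.8 Ω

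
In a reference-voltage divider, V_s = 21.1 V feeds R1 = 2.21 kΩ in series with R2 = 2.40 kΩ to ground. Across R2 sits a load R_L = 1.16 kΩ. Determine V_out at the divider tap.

V_out ≈ 5.51 V

The load sits in parallel with R2, giving an effective lower resistance R2' = R2·R_L/(R2+R_L) = 0.7820 kΩ.
Voltage divider with the loaded lower leg: V_out = 21.1 × 0.7820/(2.21 + 0.7820) = 21.1 × 0.2614 = 5.515 V.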